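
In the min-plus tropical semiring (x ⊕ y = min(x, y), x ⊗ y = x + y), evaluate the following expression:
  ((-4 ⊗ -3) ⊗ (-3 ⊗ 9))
((-4 ⊗ -3) ⊗ (-3 ⊗ 9)) = -1

Expand innermost to outermost. Recall ⊕ takes the minimum of its arguments and ⊗ takes their sum. Working out the expression ((-4 ⊗ -3) ⊗ (-3 ⊗ 9)) gives -1.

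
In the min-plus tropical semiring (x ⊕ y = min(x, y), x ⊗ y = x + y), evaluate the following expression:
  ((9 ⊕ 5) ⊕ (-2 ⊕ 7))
((9 ⊕ 5) ⊕ (-2 ⊕ 7)) = -2

Expand innermost to outermost. Recall ⊕ takes the minimum of its arguments and ⊗ takes their sum. Working out the expression ((9 ⊕ 5) ⊕ (-2 ⊕ 7)) gives -2.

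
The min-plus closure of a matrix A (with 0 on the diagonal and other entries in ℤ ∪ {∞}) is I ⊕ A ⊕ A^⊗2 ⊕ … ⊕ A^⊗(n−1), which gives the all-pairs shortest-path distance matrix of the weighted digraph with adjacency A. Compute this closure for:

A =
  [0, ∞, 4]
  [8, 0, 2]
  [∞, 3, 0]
Closure =
  [0, 7, 4]
  [8, 0, 2]
  [11, 3, 0]

This is the Floyd-Warshall all-pairs shortest-path computation. For each intermediate vertex k = 0, 1, …, 2, update dist[i][j] ← min(dist[i][j], dist[i][k] + dist[k][j]). The final matrix gives, for each (i, j), the minimum total weight of any directed path from i to j (possibly empty when i = j).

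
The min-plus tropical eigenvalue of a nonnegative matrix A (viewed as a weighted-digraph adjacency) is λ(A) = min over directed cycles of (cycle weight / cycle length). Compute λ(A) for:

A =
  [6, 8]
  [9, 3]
λ(A) = 3

Enumerate directed cycles and compute their means (weight / length). Sample:
  cycle 0 → 0: weight = 6, length = 1, mean = 6/1 ≈ 6.000
  cycle 1 → 1: weight = 3, length = 1, mean = 3/1 ≈ 3.000
  cycle 0 → 1 → 0: weight = 17, length = 2, mean = 17/2 ≈ 8.500
  cycle 1 → 0 → 1: weight = 17, length = 2, mean = 17/2 ≈ 8.500
Minimum mean = 3.000, attained e.g. along the cycle 1 → 1 with weight 3 and length 1. So λ(A) = 3/1 = 3.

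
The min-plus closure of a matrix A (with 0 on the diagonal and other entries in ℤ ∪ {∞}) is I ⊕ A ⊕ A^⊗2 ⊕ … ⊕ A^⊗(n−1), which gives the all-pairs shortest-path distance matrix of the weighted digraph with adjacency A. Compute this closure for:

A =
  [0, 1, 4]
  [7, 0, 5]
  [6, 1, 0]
Closure =
  [0, 1, 4]
  [7, 0, 5]
  [6, 1, 0]

This is the Floyd-Warshall all-pairs shortest-path computation. For each intermediate vertex k = 0, 1, …, 2, update dist[i][j] ← min(dist[i][j], dist[i][k] + dist[k][j]). The final matrix gives, for each (i, j), the minimum total weight of any directed path from i to j (possibly empty when i = j).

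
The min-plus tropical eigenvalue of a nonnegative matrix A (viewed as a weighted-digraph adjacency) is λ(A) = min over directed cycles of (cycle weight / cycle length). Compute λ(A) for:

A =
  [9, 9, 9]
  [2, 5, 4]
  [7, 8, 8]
λ(A) = 5

Enumerate directed cycles and compute their means (weight / length). Sample:
  cycle 0 → 0: weight = 9, length = 1, mean = 9/1 ≈ 9.000
  cycle 1 → 1: weight = 5, length = 1, mean = 5/1 ≈ 5.000
  cycle 2 → 2: weight = 8, length = 1, mean = 8/1 ≈ 8.000
  cycle 0 → 1 → 0: weight = 11, length = 2, mean = 11/2 ≈ 5.500
  cycle 0 → 2 → 0: weight = 16, length = 2, mean = 16/2 ≈ 8.000
  cycle 1 → 0 → 1: weight = 11, length = 2, mean = 11/2 ≈ 5.500
Minimum mean = 5.000, attained e.g. along the cycle 1 → 1 with weight 5 and length 1. So λ(A) = 5/1 = 5.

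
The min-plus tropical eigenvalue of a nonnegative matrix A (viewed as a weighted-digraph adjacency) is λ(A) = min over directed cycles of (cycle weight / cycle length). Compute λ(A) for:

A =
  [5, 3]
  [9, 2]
λ(A) = 2

Enumerate directed cycles and compute their means (weight / length). Sample:
  cycle 0 → 0: weight = 5, length = 1, mean = 5/1 ≈ 5.000
  cycle 1 → 1: weight = 2, length = 1, mean = 2/1 ≈ 2.000
  cycle 0 → 1 → 0: weight = 12, length = 2, mean = 12/2 ≈ 6.000
  cycle 1 → 0 → 1: weight = 12, length = 2, mean = 12/2 ≈ 6.000
Minimum mean = 2.000, attained e.g. along the cycle 1 → 1 with weight 2 and length 1. So λ(A) = 2/1 = 2.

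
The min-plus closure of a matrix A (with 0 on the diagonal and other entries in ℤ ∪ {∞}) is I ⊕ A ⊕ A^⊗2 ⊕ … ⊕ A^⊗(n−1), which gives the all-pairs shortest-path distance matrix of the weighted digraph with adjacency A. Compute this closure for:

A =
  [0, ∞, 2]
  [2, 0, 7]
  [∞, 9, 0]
Closure =
  [0, 11, 2]
  [2, 0, 4]
  [11, 9, 0]

This is the Floyd-Warshall all-pairs shortest-path computation. For each intermediate vertex k = 0, 1, …, 2, update dist[i][j] ← min(dist[i][j], dist[i][k] + dist[k][j]). The final matrix gives, for each (i, j), the minimum total weight of any directed path from i to j (possibly empty when i = j).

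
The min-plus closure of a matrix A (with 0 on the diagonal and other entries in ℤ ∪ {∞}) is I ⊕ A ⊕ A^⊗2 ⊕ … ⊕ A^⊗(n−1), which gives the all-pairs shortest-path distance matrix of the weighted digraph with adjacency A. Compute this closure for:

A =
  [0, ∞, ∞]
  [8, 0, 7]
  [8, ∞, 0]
Closure =
  [0, ∞, ∞]
  [8, 0, 7]
  [8, ∞, 0]

This is the Floyd-Warshall all-pairs shortest-path computation. For each intermediate vertex k = 0, 1, …, 2, update dist[i][j] ← min(dist[i][j], dist[i][k] + dist[k][j]). The final matrix gives, for each (i, j), the minimum total weight of any directed path from i to j (possibly empty when i = j).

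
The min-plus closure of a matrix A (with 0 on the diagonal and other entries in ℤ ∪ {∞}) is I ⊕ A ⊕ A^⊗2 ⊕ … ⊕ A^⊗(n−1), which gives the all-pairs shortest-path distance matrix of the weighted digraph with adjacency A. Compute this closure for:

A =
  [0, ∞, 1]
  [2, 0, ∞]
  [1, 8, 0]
Closure =
  [0, 9, 1]
  [2, 0, 3]
  [1, 8, 0]

This is the Floyd-Warshall all-pairs shortest-path computation. For each intermediate vertex k = 0, 1, …, 2, update dist[i][j] ← min(dist[i][j], dist[i][k] + dist[k][j]). The final matrix gives, for each (i, j), the minimum total weight of any directed path from i to j (possibly empty when i = j).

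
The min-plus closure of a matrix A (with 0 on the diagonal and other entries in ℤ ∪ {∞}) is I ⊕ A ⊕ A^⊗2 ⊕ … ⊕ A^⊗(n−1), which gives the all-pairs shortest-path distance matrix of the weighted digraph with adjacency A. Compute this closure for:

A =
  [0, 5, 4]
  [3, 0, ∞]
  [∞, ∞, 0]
Closure =
  [0, 5, 4]
  [3, 0, 7]
  [∞, ∞, 0]

This is the Floyd-Warshall all-pairs shortest-path computation. For each intermediate vertex k = 0, 1, …, 2, update dist[i][j] ← min(dist[i][j], dist[i][k] + dist[k][j]). The final matrix gives, for each (i, j), the minimum total weight of any directed path from i to j (possibly empty when i = j).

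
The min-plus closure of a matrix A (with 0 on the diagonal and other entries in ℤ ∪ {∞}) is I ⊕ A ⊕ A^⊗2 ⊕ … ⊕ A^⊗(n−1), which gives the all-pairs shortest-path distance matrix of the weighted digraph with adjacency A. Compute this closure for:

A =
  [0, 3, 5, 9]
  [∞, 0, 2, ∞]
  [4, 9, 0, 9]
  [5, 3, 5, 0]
Closure =
  [0, 3, 5, 9]
  [6, 0, 2, 11]
  [4, 7, 0, 9]
  [5, 3, 5, 0]

This is the Floyd-Warshall all-pairs shortest-path computation. For each intermediate vertex k = 0, 1, …, 3, update dist[i][j] ← min(dist[i][j], dist[i][k] + dist[k][j]). The final matrix gives, for each (i, j), the minimum total weight of any directed path from i to j (possibly empty when i = j).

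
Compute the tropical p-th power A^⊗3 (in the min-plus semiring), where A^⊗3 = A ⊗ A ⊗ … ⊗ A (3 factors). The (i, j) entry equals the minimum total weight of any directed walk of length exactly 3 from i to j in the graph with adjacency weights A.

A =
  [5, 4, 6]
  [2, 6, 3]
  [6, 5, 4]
A^⊗3 =
  [11, 10, 11]
  [8, 11, 9]
  [11, 11, 12]

Each entry (A^⊗3)_ij equals the minimum over all length-3 walks i = v_0 → v_1 → … → v_3 = j of Σ_t A[v_t][v_{t+1}]. For example, for (i, j) = (0, 2) we minimise over 9 possible intermediate vertex sequences; the minimum is 11, attained along the walk 0 → 1 → 2 → 2.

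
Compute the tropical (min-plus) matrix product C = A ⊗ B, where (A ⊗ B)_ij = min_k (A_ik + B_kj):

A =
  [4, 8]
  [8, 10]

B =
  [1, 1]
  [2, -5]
A ⊗ B =
  [5, 3]
  [9, 5]

Apply the min-plus product entry-by-entry:
  C[0][0] = min over k of (A[0][0] + B[0][0] = 4 + 1 = 5, A[0][1] + B[1][0] = 8 + 2 = 10) = 5 (attained at k = 0)
  C[0][1] = min over k of (A[0][0] + B[0][1] = 4 + 1 = 5, A[0][1] + B[1][1] = 8 + -5 = 3) = 3 (attained at k = 1)
  C[1][0] = min over k of (A[1][0] + B[0][0] = 8 + 1 = 9, A[1][1] + B[1][0] = 10 + 2 = 12) = 9 (attained at k = 0)
  C[1][1] = min over k of (A[1][0] + B[0][1] = 8 + 1 = 9, A[1][1] + B[1][1] = 10 + -5 = 5) = 5 (attained at k = 1)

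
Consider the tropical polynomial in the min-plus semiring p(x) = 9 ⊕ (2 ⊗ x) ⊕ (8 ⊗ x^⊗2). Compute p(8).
p(8) = 9

A tropical monomial a ⊗ x^⊗i evaluates to a + i · x. Evaluating each term at x = 8:
  Term 0 contributes 9 + 0 · 8 = 9
  Term 1 contributes 2 + 1 · 8 = 10
  Term 2 contributes 8 + 2 · 8 = 24
p(8) = ⊕ of these = min[9, 10, 24] = 9.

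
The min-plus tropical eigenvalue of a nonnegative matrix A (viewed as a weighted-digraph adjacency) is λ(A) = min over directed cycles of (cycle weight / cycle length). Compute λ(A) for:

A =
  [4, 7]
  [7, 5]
λ(A) = 4

Enumerate directed cycles and compute their means (weight / length). Sample:
  cycle 0 → 0: weight = 4, length = 1, mean = 4/1 ≈ 4.000
  cycle 1 → 1: weight = 5, length = 1, mean = 5/1 ≈ 5.000
  cycle 0 → 1 → 0: weight = 14, length = 2, mean = 14/2 ≈ 7.000
  cycle 1 → 0 → 1: weight = 14, length = 2, mean = 14/2 ≈ 7.000
Minimum mean = 4.000, attained e.g. along the cycle 0 → 0 with weight 4 and length 1. So λ(A) = 4/1 = 4.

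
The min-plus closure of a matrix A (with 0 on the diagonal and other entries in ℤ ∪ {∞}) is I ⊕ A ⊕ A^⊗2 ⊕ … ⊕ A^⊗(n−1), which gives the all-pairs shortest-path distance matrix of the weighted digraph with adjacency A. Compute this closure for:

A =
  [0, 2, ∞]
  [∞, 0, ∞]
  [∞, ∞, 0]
Closure =
  [0, 2, ∞]
  [∞, 0, ∞]
  [∞, ∞, 0]

This is the Floyd-Warshall all-pairs shortest-path computation. For each intermediate vertex k = 0, 1, …, 2, update dist[i][j] ← min(dist[i][j], dist[i][k] + dist[k][j]). The final matrix gives, for each (i, j), the minimum total weight of any directed path from i to j (possibly empty when i = j).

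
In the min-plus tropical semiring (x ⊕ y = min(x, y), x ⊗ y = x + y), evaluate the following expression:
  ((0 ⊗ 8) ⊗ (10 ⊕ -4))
((0 ⊗ 8) ⊗ (10 ⊕ -4)) = 4

Expand innermost to outermost. Recall ⊕ takes the minimum of its arguments and ⊗ takes their sum. Working out the expression ((0 ⊗ 8) ⊗ (10 ⊕ -4)) gives 4.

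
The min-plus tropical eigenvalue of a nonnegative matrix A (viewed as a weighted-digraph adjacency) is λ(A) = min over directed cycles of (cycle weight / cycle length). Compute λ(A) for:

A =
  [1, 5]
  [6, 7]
λ(A) = 1

Enumerate directed cycles and compute their means (weight / length). Sample:
  cycle 0 → 0: weight = 1, length = 1, mean = 1/1 ≈ 1.000
  cycle 1 → 1: weight = 7, length = 1, mean = 7/1 ≈ 7.000
  cycle 0 → 1 → 0: weight = 11, length = 2, mean = 11/2 ≈ 5.500
  cycle 1 → 0 → 1: weight = 11, length = 2, mean = 11/2 ≈ 5.500
Minimum mean = 1.000, attained e.g. along the cycle 0 → 0 with weight 1 and length 1. So λ(A) = 1/1 = 1.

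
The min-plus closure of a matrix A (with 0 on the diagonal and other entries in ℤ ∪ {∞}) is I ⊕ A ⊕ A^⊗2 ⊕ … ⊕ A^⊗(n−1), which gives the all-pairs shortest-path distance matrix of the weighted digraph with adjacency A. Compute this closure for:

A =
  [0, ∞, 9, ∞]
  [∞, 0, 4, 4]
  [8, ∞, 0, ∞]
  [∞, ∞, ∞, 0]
Closure =
  [0, ∞, 9, ∞]
  [12, 0, 4, 4]
  [8, ∞, 0, ∞]
  [∞, ∞, ∞, 0]

This is the Floyd-Warshall all-pairs shortest-path computation. For each intermediate vertex k = 0, 1, …, 3, update dist[i][j] ← min(dist[i][j], dist[i][k] + dist[k][j]). The final matrix gives, for each (i, j), the minimum total weight of any directed path from i to j (possibly empty when i = j).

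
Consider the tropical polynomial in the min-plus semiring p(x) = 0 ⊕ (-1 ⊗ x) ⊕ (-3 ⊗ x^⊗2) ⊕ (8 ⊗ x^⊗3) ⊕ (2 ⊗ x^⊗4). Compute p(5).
p(5) = 0

A tropical monomial a ⊗ x^⊗i evaluates to a + i · x. Evaluating each term at x = 5:
  Term 0 contributes 0 + 0 · 5 = 0
  Term 1 contributes -1 + 1 · 5 = 4
  Term 2 contributes -3 + 2 · 5 = 7
  Term 3 contributes 8 + 3 · 5 = 23
  Term 4 contributes 2 + 4 · 5 = 22
p(5) = ⊕ of these = min[0, 4, 7, 23, 22] = 0.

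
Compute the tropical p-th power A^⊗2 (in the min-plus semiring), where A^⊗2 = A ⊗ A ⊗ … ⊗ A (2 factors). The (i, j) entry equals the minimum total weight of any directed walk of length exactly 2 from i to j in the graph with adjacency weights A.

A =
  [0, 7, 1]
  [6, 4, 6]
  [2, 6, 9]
A^⊗2 =
  [0, 7, 1]
  [6, 8, 7]
  [2, 9, 3]

Each entry (A^⊗2)_ij equals the minimum over all length-2 walks i = v_0 → v_1 → … → v_2 = j of Σ_t A[v_t][v_{t+1}]. For example, for (i, j) = (0, 2) we minimise over 3 possible intermediate vertex sequences; the minimum is 1, attained along the walk 0 → 0 → 2.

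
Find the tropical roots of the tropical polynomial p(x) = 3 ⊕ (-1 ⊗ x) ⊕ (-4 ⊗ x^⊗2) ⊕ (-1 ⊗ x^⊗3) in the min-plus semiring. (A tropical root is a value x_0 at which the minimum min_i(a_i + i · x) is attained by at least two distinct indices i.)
Roots: {-3, 3, 4}

Each tropical root is a break point of the lower envelope of the lines y = a_i + i · x (there are 4 lines, with slopes 0, 1, ..., 3). Only the lines that attain the minimum somewhere contribute to roots; other lines are dominated. Here the surviving (envelope) indices are i = 3, i = 2, i = 1, i = 0.
Intersections between consecutive envelope lines give the roots: for adjacent envelope indices i < j the intersection is x = (a_i − a_j) / (j − i). Reading off the sorted break points: {-3, 3, 4}.
Verification: at each break x_0, at least two indices attain the minimum of min_i(a_i + i · x_0).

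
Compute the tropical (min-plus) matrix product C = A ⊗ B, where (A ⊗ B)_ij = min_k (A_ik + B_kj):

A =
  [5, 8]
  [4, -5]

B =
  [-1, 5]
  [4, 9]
A ⊗ B =
  [4, 10]
  [-1, 4]

Apply the min-plus product entry-by-entry:
  C[0][0] = min over k of (A[0][0] + B[0][0] = 5 + -1 = 4, A[0][1] + B[1][0] = 8 + 4 = 12) = 4 (attained at k = 0)
  C[0][1] = min over k of (A[0][0] + B[0][1] = 5 + 5 = 10, A[0][1] + B[1][1] = 8 + 9 = 17) = 10 (attained at k = 0)
  C[1][0] = min over k of (A[1][0] + B[0][0] = 4 + -1 = 3, A[1][1] + B[1][0] = -5 + 4 = -1) = -1 (attained at k = 1)
  C[1][1] = min over k of (A[1][0] + B[0][1] = 4 + 5 = 9, A[1][1] + B[1][1] = -5 + 9 = 4) = 4 (attained at k = 1)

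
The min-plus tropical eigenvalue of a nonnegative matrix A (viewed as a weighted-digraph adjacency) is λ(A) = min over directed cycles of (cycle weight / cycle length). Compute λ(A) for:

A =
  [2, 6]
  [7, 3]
λ(A) = 2

Enumerate directed cycles and compute their means (weight / length). Sample:
  cycle 0 → 0: weight = 2, length = 1, mean = 2/1 ≈ 2.000
  cycle 1 → 1: weight = 3, length = 1, mean = 3/1 ≈ 3.000
  cycle 0 → 1 → 0: weight = 13, length = 2, mean = 13/2 ≈ 6.500
  cycle 1 → 0 → 1: weight = 13, length = 2, mean = 13/2 ≈ 6.500
Minimum mean = 2.000, attained e.g. along the cycle 0 → 0 with weight 2 and length 1. So λ(A) = 2/1 = 2.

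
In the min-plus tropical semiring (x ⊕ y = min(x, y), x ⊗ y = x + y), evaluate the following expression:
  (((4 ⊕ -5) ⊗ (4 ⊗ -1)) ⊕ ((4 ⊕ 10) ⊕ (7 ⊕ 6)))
(((4 ⊕ -5) ⊗ (4 ⊗ -1)) ⊕ ((4 ⊕ 10) ⊕ (7 ⊕ 6))) = -2

Expand innermost to outermost. Recall ⊕ takes the minimum of its arguments and ⊗ takes their sum. Working out the expression (((4 ⊕ -5) ⊗ (4 ⊗ -1)) ⊕ ((4 ⊕ 10) ⊕ (7 ⊕ 6))) gives -2.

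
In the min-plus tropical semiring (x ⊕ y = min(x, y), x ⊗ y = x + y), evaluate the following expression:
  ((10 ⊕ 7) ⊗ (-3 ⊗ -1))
((10 ⊕ 7) ⊗ (-3 ⊗ -1)) = 3

Expand innermost to outermost. Recall ⊕ takes the minimum of its arguments and ⊗ takes their sum. Working out the expression ((10 ⊕ 7) ⊗ (-3 ⊗ -1)) gives 3.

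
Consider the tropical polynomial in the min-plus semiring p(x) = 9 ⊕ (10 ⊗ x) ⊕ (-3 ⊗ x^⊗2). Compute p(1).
p(1) = -1

A tropical monomial a ⊗ x^⊗i evaluates to a + i · x. Evaluating each term at x = 1:
  Term 0 contributes 9 + 0 · 1 = 9
  Term 1 contributes 10 + 1 · 1 = 11
  Term 2 contributes -3 + 2 · 1 = -1
p(1) = ⊕ of these = min[9, 11, -1] = -1.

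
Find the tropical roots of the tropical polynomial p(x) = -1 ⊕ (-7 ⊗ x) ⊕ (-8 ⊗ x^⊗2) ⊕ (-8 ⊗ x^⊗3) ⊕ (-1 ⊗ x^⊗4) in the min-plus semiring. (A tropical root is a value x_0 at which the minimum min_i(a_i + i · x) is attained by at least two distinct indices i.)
Roots: {-7, 0, 1, 6}

Each tropical root is a break point of the lower envelope of the lines y = a_i + i · x (there are 5 lines, with slopes 0, 1, ..., 4). Only the lines that attain the minimum somewhere contribute to roots; other lines are dominated. Here the surviving (envelope) indices are i = 4, i = 3, i = 2, i = 1, i = 0.
Intersections between consecutive envelope lines give the roots: for adjacent envelope indices i < j the intersection is x = (a_i − a_j) / (j − i). Reading off the sorted break points: {-7, 0, 1, 6}.
Verification: at each break x_0, at least two indices attain the minimum of min_i(a_i + i · x_0).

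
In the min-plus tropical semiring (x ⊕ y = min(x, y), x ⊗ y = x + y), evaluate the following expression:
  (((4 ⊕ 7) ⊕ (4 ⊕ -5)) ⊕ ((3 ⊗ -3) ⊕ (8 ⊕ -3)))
(((4 ⊕ 7) ⊕ (4 ⊕ -5)) ⊕ ((3 ⊗ -3) ⊕ (8 ⊕ -3))) = -5

Expand innermost to outermost. Recall ⊕ takes the minimum of its arguments and ⊗ takes their sum. Working out the expression (((4 ⊕ 7) ⊕ (4 ⊕ -5)) ⊕ ((3 ⊗ -3) ⊕ (8 ⊕ -3))) gives -5.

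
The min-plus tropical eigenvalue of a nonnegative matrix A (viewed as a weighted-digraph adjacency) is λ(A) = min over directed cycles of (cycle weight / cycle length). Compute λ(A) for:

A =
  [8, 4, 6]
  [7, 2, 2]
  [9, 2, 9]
λ(A) = 2

Enumerate directed cycles and compute their means (weight / length). Sample:
  cycle 0 → 0: weight = 8, length = 1, mean = 8/1 ≈ 8.000
  cycle 1 → 1: weight = 2, length = 1, mean = 2/1 ≈ 2.000
  cycle 2 → 2: weight = 9, length = 1, mean = 9/1 ≈ 9.000
  cycle 0 → 1 → 0: weight = 11, length = 2, mean = 11/2 ≈ 5.500
  cycle 0 → 2 → 0: weight = 15, length = 2, mean = 15/2 ≈ 7.500
  cycle 1 → 0 → 1: weight = 11, length = 2, mean = 11/2 ≈ 5.500
Minimum mean = 2.000, attained e.g. along the cycle 1 → 1 with weight 2 and length 1. So λ(A) = 2/1 = 2.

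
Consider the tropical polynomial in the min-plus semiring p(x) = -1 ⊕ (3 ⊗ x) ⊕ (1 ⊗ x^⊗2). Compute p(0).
p(0) = -1

A tropical monomial a ⊗ x^⊗i evaluates to a + i · x. Evaluating each term at x = 0:
  Term 0 contributes -1 + 0 · 0 = -1
  Term 1 contributes 3 + 1 · 0 = 3
  Term 2 contributes 1 + 2 · 0 = 1
p(0) = ⊕ of these = min[-1, 3, 1] = -1.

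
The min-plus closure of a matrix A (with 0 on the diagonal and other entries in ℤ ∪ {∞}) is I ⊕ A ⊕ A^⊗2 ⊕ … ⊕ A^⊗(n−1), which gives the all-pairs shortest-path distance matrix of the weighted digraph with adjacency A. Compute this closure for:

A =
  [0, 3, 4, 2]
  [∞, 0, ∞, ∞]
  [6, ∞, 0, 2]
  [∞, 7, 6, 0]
Closure =
  [0, 3, 4, 2]
  [∞, 0, ∞, ∞]
  [6, 9, 0, 2]
  [12, 7, 6, 0]

This is the Floyd-Warshall all-pairs shortest-path computation. For each intermediate vertex k = 0, 1, …, 3, update dist[i][j] ← min(dist[i][j], dist[i][k] + dist[k][j]). The final matrix gives, for each (i, j), the minimum total weight of any directed path from i to j (possibly empty when i = j).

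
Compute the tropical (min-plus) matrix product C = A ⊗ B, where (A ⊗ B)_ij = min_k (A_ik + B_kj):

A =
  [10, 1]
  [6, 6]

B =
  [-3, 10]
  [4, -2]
A ⊗ B =
  [5, -1]
  [3, 4]

Apply the min-plus product entry-by-entry:
  C[0][0] = min over k of (A[0][0] + B[0][0] = 10 + -3 = 7, A[0][1] + B[1][0] = 1 + 4 = 5) = 5 (attained at k = 1)
  C[0][1] = min over k of (A[0][0] + B[0][1] = 10 + 10 = 20, A[0][1] + B[1][1] = 1 + -2 = -1) = -1 (attained at k = 1)
  C[1][0] = min over k of (A[1][0] + B[0][0] = 6 + -3 = 3, A[1][1] + B[1][0] = 6 + 4 = 10) = 3 (attained at k = 0)
  C[1][1] = min over k of (A[1][0] + B[0][1] = 6 + 10 = 16, A[1][1] + B[1][1] = 6 + -2 = 4) = 4 (attained at k = 1)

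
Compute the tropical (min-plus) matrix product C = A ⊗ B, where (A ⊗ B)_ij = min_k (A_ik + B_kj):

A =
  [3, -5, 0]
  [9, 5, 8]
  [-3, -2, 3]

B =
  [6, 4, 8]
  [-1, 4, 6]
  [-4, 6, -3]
A ⊗ B =
  [-6, -1, -3]
  [4, 9, 5]
  [-3, 1, 0]

Apply the min-plus product entry-by-entry:
  C[0][0] = min over k of (A[0][0] + B[0][0] = 3 + 6 = 9, A[0][1] + B[1][0] = -5 + -1 = -6, A[0][2] + B[2][0] = 0 + -4 = -4) = -6 (attained at k = 1)
  C[0][1] = min over k of (A[0][0] + B[0][1] = 3 + 4 = 7, A[0][1] + B[1][1] = -5 + 4 = -1, A[0][2] + B[2][1] = 0 + 6 = 6) = -1 (attained at k = 1)
  C[0][2] = min over k of (A[0][0] + B[0][2] = 3 + 8 = 11, A[0][1] + B[1][2] = -5 + 6 = 1, A[0][2] + B[2][2] = 0 + -3 = -3) = -3 (attained at k = 2)
  C[1][0] = min over k of (A[1][0] + B[0][0] = 9 + 6 = 15, A[1][1] + B[1][0] = 5 + -1 = 4, A[1][2] + B[2][0] = 8 + -4 = 4) = 4 (attained at k = 1)
  C[1][1] = min over k of (A[1][0] + B[0][1] = 9 + 4 = 13, A[1][1] + B[1][1] = 5 + 4 = 9, A[1][2] + B[2][1] = 8 + 6 = 14) = 9 (attained at k = 1)
  C[1][2] = min over k of (A[1][0] + B[0][2] = 9 + 8 = 17, A[1][1] + B[1][2] = 5 + 6 = 11, A[1][2] + B[2][2] = 8 + -3 = 5) = 5 (attained at k = 2)
  C[2][0] = min over k of (A[2][0] + B[0][0] = -3 + 6 = 3, A[2][1] + B[1][0] = -2 + -1 = -3, A[2][2] + B[2][0] = 3 + -4 = -1) = -3 (attained at k = 1)
  C[2][1] = min over k of (A[2][0] + B[0][1] = -3 + 4 = 1, A[2][1] + B[1][1] = -2 + 4 = 2, A[2][2] + B[2][1] = 3 + 6 = 9) = 1 (attained at k = 0)
  C[2][2] = min over k of (A[2][0] + B[0][2] = -3 + 8 = 5, A[2][1] + B[1][2] = -2 + 6 = 4, A[2][2] + B[2][2] = 3 + -3 = 0) = 0 (attained at k = 2)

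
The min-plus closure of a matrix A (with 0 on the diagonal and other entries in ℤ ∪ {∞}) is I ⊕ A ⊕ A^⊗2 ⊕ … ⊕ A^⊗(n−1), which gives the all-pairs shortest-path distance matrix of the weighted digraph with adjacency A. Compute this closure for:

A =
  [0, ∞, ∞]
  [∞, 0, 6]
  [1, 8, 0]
Closure =
  [0, ∞, ∞]
  [7, 0, 6]
  [1, 8, 0]

This is the Floyd-Warshall all-pairs shortest-path computation. For each intermediate vertex k = 0, 1, …, 2, update dist[i][j] ← min(dist[i][j], dist[i][k] + dist[k][j]). The final matrix gives, for each (i, j), the minimum total weight of any directed path from i to j (possibly empty when i = j).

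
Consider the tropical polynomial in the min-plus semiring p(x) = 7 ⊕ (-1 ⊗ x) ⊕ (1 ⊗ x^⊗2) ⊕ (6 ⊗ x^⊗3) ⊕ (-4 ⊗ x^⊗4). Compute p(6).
p(6) = 5

A tropical monomial a ⊗ x^⊗i evaluates to a + i · x. Evaluating each term at x = 6:
  Term 0 contributes 7 + 0 · 6 = 7
  Term 1 contributes -1 + 1 · 6 = 5
  Term 2 contributes 1 + 2 · 6 = 13
  Term 3 contributes 6 + 3 · 6 = 24
  Term 4 contributes -4 + 4 · 6 = 20
p(6) = ⊕ of these = min[7, 5, 13, 24, 20] = 5.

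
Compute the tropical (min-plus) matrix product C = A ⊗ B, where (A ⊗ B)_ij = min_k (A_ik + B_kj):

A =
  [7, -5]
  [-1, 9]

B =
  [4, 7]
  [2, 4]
A ⊗ B =
  [-3, -1]
  [3, 6]

Apply the min-plus product entry-by-entry:
  C[0][0] = min over k of (A[0][0] + B[0][0] = 7 + 4 = 11, A[0][1] + B[1][0] = -5 + 2 = -3) = -3 (attained at k = 1)
  C[0][1] = min over k of (A[0][0] + B[0][1] = 7 + 7 = 14, A[0][1] + B[1][1] = -5 + 4 = -1) = -1 (attained at k = 1)
  C[1][0] = min over k of (A[1][0] + B[0][0] = -1 + 4 = 3, A[1][1] + B[1][0] = 9 + 2 = 11) = 3 (attained at k = 0)
  C[1][1] = min over k of (A[1][0] + B[0][1] = -1 + 7 = 6, A[1][1] + B[1][1] = 9 + 4 = 13) = 6 (attained at k = 0)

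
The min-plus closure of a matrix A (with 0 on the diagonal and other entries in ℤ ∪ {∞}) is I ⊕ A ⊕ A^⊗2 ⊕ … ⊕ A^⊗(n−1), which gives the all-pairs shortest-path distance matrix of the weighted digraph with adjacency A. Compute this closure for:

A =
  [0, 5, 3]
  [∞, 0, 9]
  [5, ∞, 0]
Closure =
  [0, 5, 3]
  [14, 0, 9]
  [5, 10, 0]

This is the Floyd-Warshall all-pairs shortest-path computation. For each intermediate vertex k = 0, 1, …, 2, update dist[i][j] ← min(dist[i][j], dist[i][k] + dist[k][j]). The final matrix gives, for each (i, j), the minimum total weight of any directed path from i to j (possibly empty when i = j).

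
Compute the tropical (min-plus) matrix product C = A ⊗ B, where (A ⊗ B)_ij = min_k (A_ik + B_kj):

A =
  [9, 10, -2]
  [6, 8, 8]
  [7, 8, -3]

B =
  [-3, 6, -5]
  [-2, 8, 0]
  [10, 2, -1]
A ⊗ B =
  [6, 0, -3]
  [3, 10, 1]
  [4, -1, -4]

Apply the min-plus product entry-by-entry:
  C[0][0] = min over k of (A[0][0] + B[0][0] = 9 + -3 = 6, A[0][1] + B[1][0] = 10 + -2 = 8, A[0][2] + B[2][0] = -2 + 10 = 8) = 6 (attained at k = 0)
  C[0][1] = min over k of (A[0][0] + B[0][1] = 9 + 6 = 15, A[0][1] + B[1][1] = 10 + 8 = 18, A[0][2] + B[2][1] = -2 + 2 = 0) = 0 (attained at k = 2)
  C[0][2] = min over k of (A[0][0] + B[0][2] = 9 + -5 = 4, A[0][1] + B[1][2] = 10 + 0 = 10, A[0][2] + B[2][2] = -2 + -1 = -3) = -3 (attained at k = 2)
  C[1][0] = min over k of (A[1][0] + B[0][0] = 6 + -3 = 3, A[1][1] + B[1][0] = 8 + -2 = 6, A[1][2] + B[2][0] = 8 + 10 = 18) = 3 (attained at k = 0)
  C[1][1] = min over k of (A[1][0] + B[0][1] = 6 + 6 = 12, A[1][1] + B[1][1] = 8 + 8 = 16, A[1][2] + B[2][1] = 8 + 2 = 10) = 10 (attained at k = 2)
  C[1][2] = min over k of (A[1][0] + B[0][2] = 6 + -5 = 1, A[1][1] + B[1][2] = 8 + 0 = 8, A[1][2] + B[2][2] = 8 + -1 = 7) = 1 (attained at k = 0)
  C[2][0] = min over k of (A[2][0] + B[0][0] = 7 + -3 = 4, A[2][1] + B[1][0] = 8 + -2 = 6, A[2][2] + B[2][0] = -3 + 10 = 7) = 4 (attained at k = 0)
  C[2][1] = min over k of (A[2][0] + B[0][1] = 7 + 6 = 13, A[2][1] + B[1][1] = 8 + 8 = 16, A[2][2] + B[2][1] = -3 + 2 = -1) = -1 (attained at k = 2)
  C[2][2] = min over k of (A[2][0] + B[0][2] = 7 + -5 = 2, A[2][1] + B[1][2] = 8 + 0 = 8, A[2][2] + B[2][2] = -3 + -1 = -4) = -4 (attained at k = 2)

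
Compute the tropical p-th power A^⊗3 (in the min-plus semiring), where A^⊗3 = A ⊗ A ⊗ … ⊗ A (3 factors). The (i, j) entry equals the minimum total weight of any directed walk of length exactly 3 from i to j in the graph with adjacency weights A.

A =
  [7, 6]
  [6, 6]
A^⊗3 =
  [18, 18]
  [18, 18]

Each entry (A^⊗3)_ij equals the minimum over all length-3 walks i = v_0 → v_1 → … → v_3 = j of Σ_t A[v_t][v_{t+1}]. For example, for (i, j) = (0, 1) we minimise over 4 possible intermediate vertex sequences; the minimum is 18, attained along the walk 0 → 1 → 0 → 1.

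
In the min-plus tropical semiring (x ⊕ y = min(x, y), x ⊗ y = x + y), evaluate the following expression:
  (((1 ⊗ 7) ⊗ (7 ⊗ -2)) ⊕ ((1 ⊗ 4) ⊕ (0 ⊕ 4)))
(((1 ⊗ 7) ⊗ (7 ⊗ -2)) ⊕ ((1 ⊗ 4) ⊕ (0 ⊕ 4))) = 0

Expand innermost to outermost. Recall ⊕ takes the minimum of its arguments and ⊗ takes their sum. Working out the expression (((1 ⊗ 7) ⊗ (7 ⊗ -2)) ⊕ ((1 ⊗ 4) ⊕ (0 ⊕ 4))) gives 0.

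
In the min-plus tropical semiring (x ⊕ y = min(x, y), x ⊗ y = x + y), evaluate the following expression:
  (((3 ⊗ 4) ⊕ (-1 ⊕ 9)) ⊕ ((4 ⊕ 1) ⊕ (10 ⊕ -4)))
(((3 ⊗ 4) ⊕ (-1 ⊕ 9)) ⊕ ((4 ⊕ 1) ⊕ (10 ⊕ -4))) = -4

Expand innermost to outermost. Recall ⊕ takes the minimum of its arguments and ⊗ takes their sum. Working out the expression (((3 ⊗ 4) ⊕ (-1 ⊕ 9)) ⊕ ((4 ⊕ 1) ⊕ (10 ⊕ -4))) gives -4.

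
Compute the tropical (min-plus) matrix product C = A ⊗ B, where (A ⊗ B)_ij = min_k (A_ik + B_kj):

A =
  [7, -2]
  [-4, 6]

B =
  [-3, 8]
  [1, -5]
A ⊗ B =
  [-1, -7]
  [-7, 1]

Apply the min-plus product entry-by-entry:
  C[0][0] = min over k of (A[0][0] + B[0][0] = 7 + -3 = 4, A[0][1] + B[1][0] = -2 + 1 = -1) = -1 (attained at k = 1)
  C[0][1] = min over k of (A[0][0] + B[0][1] = 7 + 8 = 15, A[0][1] + B[1][1] = -2 + -5 = -7) = -7 (attained at k = 1)
  C[1][0] = min over k of (A[1][0] + B[0][0] = -4 + -3 = -7, A[1][1] + B[1][0] = 6 + 1 = 7) = -7 (attained at k = 0)
  C[1][1] = min over k of (A[1][0] + B[0][1] = -4 + 8 = 4, A[1][1] + B[1][1] = 6 + -5 = 1) = 1 (attained at k = 1)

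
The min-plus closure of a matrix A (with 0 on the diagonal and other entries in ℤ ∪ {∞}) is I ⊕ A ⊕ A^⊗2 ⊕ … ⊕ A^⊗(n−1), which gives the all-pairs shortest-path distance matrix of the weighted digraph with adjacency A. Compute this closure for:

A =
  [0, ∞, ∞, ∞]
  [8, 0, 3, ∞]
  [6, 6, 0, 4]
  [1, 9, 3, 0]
Closure =
  [0, ∞, ∞, ∞]
  [8, 0, 3, 7]
  [5, 6, 0, 4]
  [1, 9, 3, 0]

This is the Floyd-Warshall all-pairs shortest-path computation. For each intermediate vertex k = 0, 1, …, 3, update dist[i][j] ← min(dist[i][j], dist[i][k] + dist[k][j]). The final matrix gives, for each (i, j), the minimum total weight of any directed path from i to j (possibly empty when i = j).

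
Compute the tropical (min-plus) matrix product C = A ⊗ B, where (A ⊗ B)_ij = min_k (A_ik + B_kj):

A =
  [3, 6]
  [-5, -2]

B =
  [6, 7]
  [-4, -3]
A ⊗ B =
  [2, 3]
  [-6, -5]

Apply the min-plus product entry-by-entry:
  C[0][0] = min over k of (A[0][0] + B[0][0] = 3 + 6 = 9, A[0][1] + B[1][0] = 6 + -4 = 2) = 2 (attained at k = 1)
  C[0][1] = min over k of (A[0][0] + B[0][1] = 3 + 7 = 10, A[0][1] + B[1][1] = 6 + -3 = 3) = 3 (attained at k = 1)
  C[1][0] = min over k of (A[1][0] + B[0][0] = -5 + 6 = 1, A[1][1] + B[1][0] = -2 + -4 = -6) = -6 (attained at k = 1)
  C[1][1] = min over k of (A[1][0] + B[0][1] = -5 + 7 = 2, A[1][1] + B[1][1] = -2 + -3 = -5) = -5 (attained at k = 1)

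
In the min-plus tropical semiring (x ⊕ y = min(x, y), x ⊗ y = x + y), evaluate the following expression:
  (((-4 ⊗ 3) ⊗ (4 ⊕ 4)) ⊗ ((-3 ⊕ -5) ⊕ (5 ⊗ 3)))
(((-4 ⊗ 3) ⊗ (4 ⊕ 4)) ⊗ ((-3 ⊕ -5) ⊕ (5 ⊗ 3))) = -2

Expand innermost to outermost. Recall ⊕ takes the minimum of its arguments and ⊗ takes their sum. Working out the expression (((-4 ⊗ 3) ⊗ (4 ⊕ 4)) ⊗ ((-3 ⊕ -5) ⊕ (5 ⊗ 3))) gives -2.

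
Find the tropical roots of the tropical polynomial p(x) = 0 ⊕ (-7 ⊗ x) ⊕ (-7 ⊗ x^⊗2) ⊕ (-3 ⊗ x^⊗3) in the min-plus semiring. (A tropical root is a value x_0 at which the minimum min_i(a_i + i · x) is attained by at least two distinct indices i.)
Roots: {-4, 0, 7}

Each tropical root is a break point of the lower envelope of the lines y = a_i + i · x (there are 4 lines, with slopes 0, 1, ..., 3). Only the lines that attain the minimum somewhere contribute to roots; other lines are dominated. Here the surviving (envelope) indices are i = 3, i = 2, i = 1, i = 0.
Intersections between consecutive envelope lines give the roots: for adjacent envelope indices i < j the intersection is x = (a_i − a_j) / (j − i). Reading off the sorted break points: {-4, 0, 7}.
Verification: at each break x_0, at least two indices attain the minimum of min_i(a_i + i · x_0).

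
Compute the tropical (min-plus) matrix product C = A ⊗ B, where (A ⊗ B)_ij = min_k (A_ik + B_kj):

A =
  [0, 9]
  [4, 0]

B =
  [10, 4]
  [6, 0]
A ⊗ B =
  [10, 4]
  [6, 0]

Apply the min-plus product entry-by-entry:
  C[0][0] = min over k of (A[0][0] + B[0][0] = 0 + 10 = 10, A[0][1] + B[1][0] = 9 + 6 = 15) = 10 (attained at k = 0)
  C[0][1] = min over k of (A[0][0] + B[0][1] = 0 + 4 = 4, A[0][1] + B[1][1] = 9 + 0 = 9) = 4 (attained at k = 0)
  C[1][0] = min over k of (A[1][0] + B[0][0] = 4 + 10 = 14, A[1][1] + B[1][0] = 0 + 6 = 6) = 6 (attained at k = 1)
  C[1][1] = min over k of (A[1][0] + B[0][1] = 4 + 4 = 8, A[1][1] + B[1][1] = 0 + 0 = 0) = 0 (attained at k = 1)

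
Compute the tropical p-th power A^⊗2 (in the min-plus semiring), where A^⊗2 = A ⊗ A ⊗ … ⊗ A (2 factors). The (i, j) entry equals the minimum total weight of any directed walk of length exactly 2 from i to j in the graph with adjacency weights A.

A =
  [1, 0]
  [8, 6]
A^⊗2 =
  [2, 1]
  [9, 8]

Each entry (A^⊗2)_ij equals the minimum over all length-2 walks i = v_0 → v_1 → … → v_2 = j of Σ_t A[v_t][v_{t+1}]. For example, for (i, j) = (0, 1) we minimise over 2 possible intermediate vertex sequences; the minimum is 1, attained along the walk 0 → 0 → 1.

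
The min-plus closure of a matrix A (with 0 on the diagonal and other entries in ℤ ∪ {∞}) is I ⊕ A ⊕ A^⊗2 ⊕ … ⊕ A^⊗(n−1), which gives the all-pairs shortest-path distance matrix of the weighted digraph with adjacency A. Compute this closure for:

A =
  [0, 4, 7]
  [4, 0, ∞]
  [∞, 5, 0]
Closure =
  [0, 4, 7]
  [4, 0, 11]
  [9, 5, 0]

This is the Floyd-Warshall all-pairs shortest-path computation. For each intermediate vertex k = 0, 1, …, 2, update dist[i][j] ← min(dist[i][j], dist[i][k] + dist[k][j]). The final matrix gives, for each (i, j), the minimum total weight of any directed path from i to j (possibly empty when i = j).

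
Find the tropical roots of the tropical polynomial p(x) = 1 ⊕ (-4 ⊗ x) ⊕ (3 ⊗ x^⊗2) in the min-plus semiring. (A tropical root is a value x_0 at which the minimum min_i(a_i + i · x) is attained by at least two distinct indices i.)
Roots: {-7, 5}

Each tropical root is a break point of the lower envelope of the lines y = a_i + i · x (there are 3 lines, with slopes 0, 1, ..., 2). Only the lines that attain the minimum somewhere contribute to roots; other lines are dominated. Here the surviving (envelope) indices are i = 2, i = 1, i = 0.
Intersections between consecutive envelope lines give the roots: for adjacent envelope indices i < j the intersection is x = (a_i − a_j) / (j − i). Reading off the sorted break points: {-7, 5}.
Verification: at each break x_0, at least two indices attain the minimum of min_i(a_i + i · x_0).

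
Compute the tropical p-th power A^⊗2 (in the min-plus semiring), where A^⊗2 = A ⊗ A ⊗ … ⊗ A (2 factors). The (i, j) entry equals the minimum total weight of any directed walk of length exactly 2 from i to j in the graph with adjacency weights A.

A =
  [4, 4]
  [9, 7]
A^⊗2 =
  [8, 8]
  [13, 13]

Each entry (A^⊗2)_ij equals the minimum over all length-2 walks i = v_0 → v_1 → … → v_2 = j of Σ_t A[v_t][v_{t+1}]. For example, for (i, j) = (0, 1) we minimise over 2 possible intermediate vertex sequences; the minimum is 8, attained along the walk 0 → 0 → 1.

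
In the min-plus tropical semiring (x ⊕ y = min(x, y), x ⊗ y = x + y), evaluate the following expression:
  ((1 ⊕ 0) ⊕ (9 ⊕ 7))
((1 ⊕ 0) ⊕ (9 ⊕ 7)) = 0

Expand innermost to outermost. Recall ⊕ takes the minimum of its arguments and ⊗ takes their sum. Working out the expression ((1 ⊕ 0) ⊕ (9 ⊕ 7)) gives 0.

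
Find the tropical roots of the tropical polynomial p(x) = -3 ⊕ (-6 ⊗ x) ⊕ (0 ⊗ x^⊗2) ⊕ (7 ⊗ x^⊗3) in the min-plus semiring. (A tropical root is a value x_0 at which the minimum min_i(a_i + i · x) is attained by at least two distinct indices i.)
Roots: {-7, -6, 3}

Each tropical root is a break point of the lower envelope of the lines y = a_i + i · x (there are 4 lines, with slopes 0, 1, ..., 3). Only the lines that attain the minimum somewhere contribute to roots; other lines are dominated. Here the surviving (envelope) indices are i = 3, i = 2, i = 1, i = 0.
Intersections between consecutive envelope lines give the roots: for adjacent envelope indices i < j the intersection is x = (a_i − a_j) / (j − i). Reading off the sorted break points: {-7, -6, 3}.
Verification: at each break x_0, at least two indices attain the minimum of min_i(a_i + i · x_0).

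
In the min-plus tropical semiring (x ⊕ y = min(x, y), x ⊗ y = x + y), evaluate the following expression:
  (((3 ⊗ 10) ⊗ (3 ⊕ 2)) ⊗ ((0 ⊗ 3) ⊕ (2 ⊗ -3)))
(((3 ⊗ 10) ⊗ (3 ⊕ 2)) ⊗ ((0 ⊗ 3) ⊕ (2 ⊗ -3))) = 14

Expand innermost to outermost. Recall ⊕ takes the minimum of its arguments and ⊗ takes their sum. Working out the expression (((3 ⊗ 10) ⊗ (3 ⊕ 2)) ⊗ ((0 ⊗ 3) ⊕ (2 ⊗ -3))) gives 14.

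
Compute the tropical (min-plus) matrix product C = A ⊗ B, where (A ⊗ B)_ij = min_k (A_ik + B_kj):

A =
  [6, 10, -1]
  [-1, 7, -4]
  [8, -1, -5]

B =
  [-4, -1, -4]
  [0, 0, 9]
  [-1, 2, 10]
A ⊗ B =
  [-2, 1, 2]
  [-5, -2, -5]
  [-6, -3, 4]

Apply the min-plus product entry-by-entry:
  C[0][0] = min over k of (A[0][0] + B[0][0] = 6 + -4 = 2, A[0][1] + B[1][0] = 10 + 0 = 10, A[0][2] + B[2][0] = -1 + -1 = -2) = -2 (attained at k = 2)
  C[0][1] = min over k of (A[0][0] + B[0][1] = 6 + -1 = 5, A[0][1] + B[1][1] = 10 + 0 = 10, A[0][2] + B[2][1] = -1 + 2 = 1) = 1 (attained at k = 2)
  C[0][2] = min over k of (A[0][0] + B[0][2] = 6 + -4 = 2, A[0][1] + B[1][2] = 10 + 9 = 19, A[0][2] + B[2][2] = -1 + 10 = 9) = 2 (attained at k = 0)
  C[1][0] = min over k of (A[1][0] + B[0][0] = -1 + -4 = -5, A[1][1] + B[1][0] = 7 + 0 = 7, A[1][2] + B[2][0] = -4 + -1 = -5) = -5 (attained at k = 0)
  C[1][1] = min over k of (A[1][0] + B[0][1] = -1 + -1 = -2, A[1][1] + B[1][1] = 7 + 0 = 7, A[1][2] + B[2][1] = -4 + 2 = -2) = -2 (attained at k = 0)
  C[1][2] = min over k of (A[1][0] + B[0][2] = -1 + -4 = -5, A[1][1] + B[1][2] = 7 + 9 = 16, A[1][2] + B[2][2] = -4 + 10 = 6) = -5 (attained at k = 0)
  C[2][0] = min over k of (A[2][0] + B[0][0] = 8 + -4 = 4, A[2][1] + B[1][0] = -1 + 0 = -1, A[2][2] + B[2][0] = -5 + -1 = -6) = -6 (attained at k = 2)
  C[2][1] = min over k of (A[2][0] + B[0][1] = 8 + -1 = 7, A[2][1] + B[1][1] = -1 + 0 = -1, A[2][2] + B[2][1] = -5 + 2 = -3) = -3 (attained at k = 2)
  C[2][2] = min over k of (A[2][0] + B[0][2] = 8 + -4 = 4, A[2][1] + B[1][2] = -1 + 9 = 8, A[2][2] + B[2][2] = -5 + 10 = 5) = 4 (attained at k = 0)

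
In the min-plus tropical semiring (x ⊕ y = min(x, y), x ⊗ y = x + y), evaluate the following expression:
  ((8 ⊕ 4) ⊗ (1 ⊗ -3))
((8 ⊕ 4) ⊗ (1 ⊗ -3)) = 2

Expand innermost to outermost. Recall ⊕ takes the minimum of its arguments and ⊗ takes their sum. Working out the expression ((8 ⊕ 4) ⊗ (1 ⊗ -3)) gives 2.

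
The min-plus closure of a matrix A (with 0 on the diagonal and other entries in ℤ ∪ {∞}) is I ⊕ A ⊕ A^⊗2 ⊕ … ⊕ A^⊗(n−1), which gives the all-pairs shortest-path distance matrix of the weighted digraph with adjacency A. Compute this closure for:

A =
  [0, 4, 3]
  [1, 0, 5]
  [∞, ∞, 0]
Closure =
  [0, 4, 3]
  [1, 0, 4]
  [∞, ∞, 0]

This is the Floyd-Warshall all-pairs shortest-path computation. For each intermediate vertex k = 0, 1, …, 2, update dist[i][j] ← min(dist[i][j], dist[i][k] + dist[k][j]). The final matrix gives, for each (i, j), the minimum total weight of any directed path from i to j (possibly empty when i = j).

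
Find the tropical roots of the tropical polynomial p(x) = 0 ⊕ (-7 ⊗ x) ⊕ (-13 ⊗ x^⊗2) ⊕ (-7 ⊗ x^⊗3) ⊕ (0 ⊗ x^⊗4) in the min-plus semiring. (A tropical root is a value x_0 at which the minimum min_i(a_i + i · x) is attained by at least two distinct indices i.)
Roots: {-7, -6, 6, 7}

Each tropical root is a break point of the lower envelope of the lines y = a_i + i · x (there are 5 lines, with slopes 0, 1, ..., 4). Only the lines that attain the minimum somewhere contribute to roots; other lines are dominated. Here the surviving (envelope) indices are i = 4, i = 3, i = 2, i = 1, i = 0.
Intersections between consecutive envelope lines give the roots: for adjacent envelope indices i < j the intersection is x = (a_i − a_j) / (j − i). Reading off the sorted break points: {-7, -6, 6, 7}.
Verification: at each break x_0, at least two indices attain the minimum of min_i(a_i + i · x_0).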